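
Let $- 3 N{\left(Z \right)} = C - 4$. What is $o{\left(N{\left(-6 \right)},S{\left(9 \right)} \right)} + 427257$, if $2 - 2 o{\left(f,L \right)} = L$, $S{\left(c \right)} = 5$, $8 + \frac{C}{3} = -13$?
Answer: $\frac{854511}{2} \approx 4.2726 \cdot 10^{5}$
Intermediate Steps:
$C = -63$ ($C = -24 + 3 \left(-13\right) = -24 - 39 = -63$)
$N{\left(Z \right)} = \frac{67}{3}$ ($N{\left(Z \right)} = - \frac{-63 - 4}{3} = \left(- \frac{1}{3}\right) \left(-67\right) = \frac{67}{3}$)
$o{\left(f,L \right)} = 1 - \frac{L}{2}$
$o{\left(N{\left(-6 \right)},S{\left(9 \right)} \right)} + 427257 = \left(1 - \frac{5}{2}\right) + 427257 = - \frac{3}{2} + 427257 = \frac{854511}{2}$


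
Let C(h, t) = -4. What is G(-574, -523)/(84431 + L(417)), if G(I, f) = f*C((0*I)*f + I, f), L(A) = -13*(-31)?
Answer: 1046/42417 ≈ 0.024660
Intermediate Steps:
L(A) = 403
G(I, f) = -4*f (G(I, f) = f*(-4) = -4*f)
G(-574, -523)/(84431 + L(417)) = (-4*(-523))/(84431 + 403) = 2092/84834 = 2092*(1/84834) = 1046/42417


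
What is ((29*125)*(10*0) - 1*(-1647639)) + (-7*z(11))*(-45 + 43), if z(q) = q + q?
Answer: 1647947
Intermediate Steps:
z(q) = 2*q
((29*125)*(10*0) - 1*(-1647639)) + (-7*z(11))*(-45 + 43) = ((29*125)*(10*0) - 1*(-1647639)) + (-14*11)*(-45 + 43) = (3625*0 + 1647639) - 7*22*(-2) = (0 + 1647639) - 154*(-2) = 1647639 + 308 = 1647947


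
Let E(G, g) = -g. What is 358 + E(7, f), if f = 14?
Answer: 344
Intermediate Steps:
358 + E(7, f) = 358 - 1*14 = 358 - 14 = 344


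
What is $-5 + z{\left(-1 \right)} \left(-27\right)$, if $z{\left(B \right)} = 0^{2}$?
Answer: $-5$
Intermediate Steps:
$z{\left(B \right)} = 0$
$-5 + z{\left(-1 \right)} \left(-27\right) = -5 + 0 \left(-27\right) = -5 + 0 = -5$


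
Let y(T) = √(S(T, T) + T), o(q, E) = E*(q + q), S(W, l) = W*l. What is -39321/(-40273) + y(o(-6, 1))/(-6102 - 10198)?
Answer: 2313/2369 - √33/8150 ≈ 0.97566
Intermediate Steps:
o(q, E) = 2*E*q (o(q, E) = E*(2*q) = 2*E*q)
y(T) = √(T + T²) (y(T) = √(T*T + T) = √(T² + T) = √(T + T²))
-39321/(-40273) + y(o(-6, 1))/(-6102 - 10198) = -39321/(-40273) + √((2*1*(-6))*(1 + 2*1*(-6)))/(-6102 - 10198) = -39321*(-1/40273) + √(-12*(1 - 12))/(-16300) = 2313/2369 + √(-12*(-11))*(-1/16300) = 2313/2369 + √132*(-1/16300) = 2313/2369 + (2*√33)*(-1/16300) = 2313/2369 - √33/8150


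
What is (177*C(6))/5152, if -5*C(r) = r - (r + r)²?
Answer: 531/560 ≈ 0.94821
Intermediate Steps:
C(r) = -r/5 + 4*r²/5 (C(r) = -(r - (r + r)²)/5 = -(r - (2*r)²)/5 = -(r - 4*r²)/5 = -r/5 + 4*r²/5)
(177*C(6))/5152 = (177*((⅕)*6*(-1 + 4*6)))/5152 = (177*((⅕)*6*(-1 + 24)))*(1/5152) = (177*((⅕)*6*23))*(1/5152) = (177*(138/5))*(1/5152) = (24426/5)*(1/5152) = 531/560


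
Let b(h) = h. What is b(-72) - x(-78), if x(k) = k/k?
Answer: -73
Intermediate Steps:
x(k) = 1
b(-72) - x(-78) = -72 - 1*1 = -72 - 1 = -73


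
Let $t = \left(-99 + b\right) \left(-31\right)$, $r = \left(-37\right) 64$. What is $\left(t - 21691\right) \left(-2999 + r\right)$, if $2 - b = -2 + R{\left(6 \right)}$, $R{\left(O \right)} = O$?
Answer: $99611520$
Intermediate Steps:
$r = -2368$
$b = -2$ ($b = 2 - \left(-2 + 6\right) = 2 - 4 = -2$)
$t = 3131$ ($t = \left(-99 - 2\right) \left(-31\right) = \left(-101\right) \left(-31\right) = 3131$)
$\left(t - 21691\right) \left(-2999 + r\right) = \left(3131 - 21691\right) \left(-2999 - 2368\right) = \left(-18560\right) \left(-5367\right) = 99611520$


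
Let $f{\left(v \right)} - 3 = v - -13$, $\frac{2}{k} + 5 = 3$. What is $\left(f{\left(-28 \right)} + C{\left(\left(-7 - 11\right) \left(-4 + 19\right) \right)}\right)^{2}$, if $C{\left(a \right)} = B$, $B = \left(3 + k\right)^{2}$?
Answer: $64$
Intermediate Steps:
$k = -1$ ($k = \frac{2}{-5 + 3} = \frac{2}{-2} = 2 \left(- \frac{1}{2}\right) = -1$)
$f{\left(v \right)} = 16 + v$ ($f{\left(v \right)} = 3 + \left(v - -13\right) = 3 + \left(v + 13\right) = 3 + \left(13 + v\right) = 16 + v$)
$B = 4$ ($B = \left(3 - 1\right)^{2} = 2^{2} = 4$)
$C{\left(a \right)} = 4$
$\left(f{\left(-28 \right)} + C{\left(\left(-7 - 11\right) \left(-4 + 19\right) \right)}\right)^{2} = \left(\left(16 - 28\right) + 4\right)^{2} = \left(-12 + 4\right)^{2} = \left(-8\right)^{2} = 64$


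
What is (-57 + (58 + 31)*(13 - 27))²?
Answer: 1697809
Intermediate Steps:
(-57 + (58 + 31)*(13 - 27))² = (-57 + 89*(-14))² = (-57 - 1246)² = (-1303)² = 1697809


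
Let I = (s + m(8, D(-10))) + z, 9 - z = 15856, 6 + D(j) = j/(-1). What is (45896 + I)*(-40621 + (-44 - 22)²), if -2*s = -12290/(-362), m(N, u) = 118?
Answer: -395807415885/362 ≈ -1.0934e+9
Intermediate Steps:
D(j) = -6 - j (D(j) = -6 + j/(-1) = -6 + j*(-1) = -6 - j)
z = -15847 (z = 9 - 1*15856 = 9 - 15856 = -15847)
s = -6145/362 (s = -(-6145)/(-362) = -(-6145)*(-1)/362 = -½*6145/181 = -6145/362 ≈ -16.975)
I = -5700043/362 (I = (-6145/362 + 118) - 15847 = 36571/362 - 15847 = -5700043/362 ≈ -15746.)
(45896 + I)*(-40621 + (-44 - 22)²) = (45896 - 5700043/362)*(-40621 + (-44 - 22)²) = 10914309*(-40621 + (-66)²)/362 = 10914309*(-40621 + 4356)/362 = (10914309/362)*(-36265) = -395807415885/362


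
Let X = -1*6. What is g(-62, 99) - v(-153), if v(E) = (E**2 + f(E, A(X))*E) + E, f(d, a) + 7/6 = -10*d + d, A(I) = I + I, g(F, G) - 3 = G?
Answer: 374697/2 ≈ 1.8735e+5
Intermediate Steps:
X = -6
g(F, G) = 3 + G
A(I) = 2*I
f(d, a) = -7/6 - 9*d (f(d, a) = -7/6 + (-10*d + d) = -7/6 - 9*d)
v(E) = E + E**2 + E*(-7/6 - 9*E) (v(E) = (E**2 + (-7/6 - 9*E)*E) + E = (E**2 + E*(-7/6 - 9*E)) + E = E + E**2 + E*(-7/6 - 9*E))
g(-62, 99) - v(-153) = (3 + 99) - (-153)*(-1 - 48*(-153))/6 = 102 - (-153)*(-1 + 7344)/6 = 102 - (-153)*7343/6 = 102 - 1*(-374493/2) = 102 + 374493/2 = 374697/2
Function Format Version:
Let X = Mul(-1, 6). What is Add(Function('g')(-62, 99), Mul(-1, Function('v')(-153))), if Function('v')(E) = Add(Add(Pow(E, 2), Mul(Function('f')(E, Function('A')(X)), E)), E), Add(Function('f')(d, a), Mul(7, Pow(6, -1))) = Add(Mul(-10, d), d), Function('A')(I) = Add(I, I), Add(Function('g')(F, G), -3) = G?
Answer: Rational(374697, 2) ≈ 1.8735e+5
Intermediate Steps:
X = -6
Function('g')(F, G) = Add(3, G)
Function('A')(I) = Mul(2, I)
Function('f')(d, a) = Add(Rational(-7, 6), Mul(-9, d)) (Function('f')(d, a) = Add(Rational(-7, 6), Add(Mul(-10, d), d)) = Add(Rational(-7, 6), Mul(-9, d)))
Function('v')(E) = Add(E, Pow(E, 2), Mul(E, Add(Rational(-7, 6), Mul(-9, E)))) (Function('v')(E) = Add(Add(Pow(E, 2), Mul(Add(Rational(-7, 6), Mul(-9, E)), E)), E) = Add(Add(Pow(E, 2), Mul(E, Add(Rational(-7, 6), Mul(-9, E)))), E) = Add(E, Pow(E, 2), Mul(E, Add(Rational(-7, 6), Mul(-9, E)))))
Add(Function('g')(-62, 99), Mul(-1, Function('v')(-153))) = Add(Add(3, 99), Mul(-1, Mul(Rational(1, 6), -153, Add(-1, Mul(-48, -153))))) = Add(102, Mul(-1, Mul(Rational(1, 6), -153, Add(-1, 7344)))) = Add(102, Mul(-1, Mul(Rational(1, 6), -153, 7343))) = Add(102, Mul(-1, Rational(-374493, 2))) = Add(102, Rational(374493, 2)) = Rational(374697, 2)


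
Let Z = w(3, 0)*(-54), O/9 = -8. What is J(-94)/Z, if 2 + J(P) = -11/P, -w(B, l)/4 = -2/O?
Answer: -59/188 ≈ -0.31383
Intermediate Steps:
O = -72 (O = 9*(-8) = -72)
w(B, l) = -1/9 (w(B, l) = -(-8)/(-72) = -(-8)*(-1)/72 = -4*1/36 = -1/9)
J(P) = -2 - 11/P
Z = 6 (Z = -1/9*(-54) = 6)
J(-94)/Z = (-2 - 11/(-94))/6 = (-2 - 11*(-1/94))*(1/6) = (-2 + 11/94)*(1/6) = -177/94*1/6 = -59/188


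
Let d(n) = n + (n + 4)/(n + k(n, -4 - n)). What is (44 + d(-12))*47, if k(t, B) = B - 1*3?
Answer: 10904/7 ≈ 1557.7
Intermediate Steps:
k(t, B) = -3 + B (k(t, B) = B - 3 = -3 + B)
d(n) = -4/7 + 6*n/7 (d(n) = n + (n + 4)/(n + (-3 + (-4 - n))) = n + (4 + n)/(n + (-7 - n)) = n + (4 + n)/(-7) = n + (4 + n)*(-⅐) = n + (-4/7 - n/7) = -4/7 + 6*n/7)
(44 + d(-12))*47 = (44 + (-4/7 + (6/7)*(-12)))*47 = (44 + (-4/7 - 72/7))*47 = (44 - 76/7)*47 = (232/7)*47 = 10904/7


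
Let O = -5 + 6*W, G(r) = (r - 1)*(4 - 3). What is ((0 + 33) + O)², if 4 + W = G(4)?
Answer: 484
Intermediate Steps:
G(r) = -1 + r (G(r) = (-1 + r)*1 = -1 + r)
W = -1 (W = -4 + (-1 + 4) = -4 + 3 = -1)
O = -11 (O = -5 + 6*(-1) = -5 - 6 = -11)
((0 + 33) + O)² = ((0 + 33) - 11)² = (33 - 11)² = 22² = 484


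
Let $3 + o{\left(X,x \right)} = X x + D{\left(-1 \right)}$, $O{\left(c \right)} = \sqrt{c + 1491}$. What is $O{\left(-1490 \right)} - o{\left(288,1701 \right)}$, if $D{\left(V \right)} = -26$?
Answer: $-489858$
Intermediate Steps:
$O{\left(c \right)} = \sqrt{1491 + c}$
$o{\left(X,x \right)} = -29 + X x$ ($o{\left(X,x \right)} = -3 + \left(X x - 26\right) = -3 + \left(-26 + X x\right) = -29 + X x$)
$O{\left(-1490 \right)} - o{\left(288,1701 \right)} = \sqrt{1491 - 1490} - \left(-29 + 288 \cdot 1701\right) = \sqrt{1} - \left(-29 + 489888\right) = 1 - 489859 = -489858$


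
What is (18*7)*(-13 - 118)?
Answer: -16506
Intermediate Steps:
(18*7)*(-13 - 118) = 126*(-131) = -16506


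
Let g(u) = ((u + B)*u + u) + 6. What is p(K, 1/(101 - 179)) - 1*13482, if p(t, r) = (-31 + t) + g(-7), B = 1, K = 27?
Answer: -13445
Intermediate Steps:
g(u) = 6 + u + u*(1 + u) (g(u) = ((u + 1)*u + u) + 6 = ((1 + u)*u + u) + 6 = (u*(1 + u) + u) + 6 = (u + u*(1 + u)) + 6 = 6 + u + u*(1 + u))
p(t, r) = 10 + t (p(t, r) = (-31 + t) + (6 + (-7)**2 + 2*(-7)) = (-31 + t) + (6 + 49 - 14) = (-31 + t) + 41 = 10 + t)
p(K, 1/(101 - 179)) - 1*13482 = (10 + 27) - 1*13482 = 37 - 13482 = -13445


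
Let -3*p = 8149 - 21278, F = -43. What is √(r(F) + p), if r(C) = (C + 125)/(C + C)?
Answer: 2*√18202674/129 ≈ 66.147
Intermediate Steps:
r(C) = (125 + C)/(2*C) (r(C) = (125 + C)/((2*C)) = (125 + C)*(1/(2*C)) = (125 + C)/(2*C))
p = 13129/3 (p = -(8149 - 21278)/3 = -⅓*(-13129) = 13129/3 ≈ 4376.3)
√(r(F) + p) = √((½)*(125 - 43)/(-43) + 13129/3) = √((½)*(-1/43)*82 + 13129/3) = √(-41/43 + 13129/3) = √(564424/129) = 2*√18202674/129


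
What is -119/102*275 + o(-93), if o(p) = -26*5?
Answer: -2705/6 ≈ -450.83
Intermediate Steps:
o(p) = -130
-119/102*275 + o(-93) = -119/102*275 - 130 = -119*1/102*275 - 130 = -7/6*275 - 130 = -1925/6 - 130 = -2705/6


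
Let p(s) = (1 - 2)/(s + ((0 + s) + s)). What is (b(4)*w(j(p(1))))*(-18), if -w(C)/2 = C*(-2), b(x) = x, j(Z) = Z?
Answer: 96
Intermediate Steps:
p(s) = -1/(3*s) (p(s) = -1/(s + (s + s)) = -1/(s + 2*s) = -1/(3*s))
w(C) = 4*C (w(C) = -2*C*(-2) = -(-4)*C = 4*C)
(b(4)*w(j(p(1))))*(-18) = (4*(4*(-1/3/1)))*(-18) = (4*(4*(-1/3*1)))*(-18) = (4*(4*(-1/3)))*(-18) = (4*(-4/3))*(-18) = -16/3*(-18) = 96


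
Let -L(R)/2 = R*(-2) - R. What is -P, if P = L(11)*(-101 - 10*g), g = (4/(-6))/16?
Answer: 13277/2 ≈ 6638.5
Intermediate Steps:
L(R) = 6*R (L(R) = -2*(R*(-2) - R) = -2*(-2*R - R) = -(-6)*R = 6*R)
g = -1/24 (g = (4*(-1/6))*(1/16) = -2/3*1/16 = -1/24 ≈ -0.041667)
P = -13277/2 (P = (6*11)*(-101 - 10*(-1/24)) = 66*(-101 + 5/12) = 66*(-1207/12) = -13277/2 ≈ -6638.5)
-P = -1*(-13277/2) = 13277/2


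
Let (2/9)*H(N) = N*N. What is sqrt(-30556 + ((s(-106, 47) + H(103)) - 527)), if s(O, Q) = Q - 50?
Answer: 3*sqrt(7402)/2 ≈ 129.05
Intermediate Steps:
H(N) = 9*N**2/2 (H(N) = 9*(N*N)/2 = 9*N**2/2)
s(O, Q) = -50 + Q
sqrt(-30556 + ((s(-106, 47) + H(103)) - 527)) = sqrt(-30556 + (((-50 + 47) + (9/2)*103**2) - 527)) = sqrt(-30556 + ((-3 + (9/2)*10609) - 527)) = sqrt(-30556 + ((-3 + 95481/2) - 527)) = sqrt(-30556 + (95475/2 - 527)) = sqrt(-30556 + 94421/2) = sqrt(33309/2) = 3*sqrt(7402)/2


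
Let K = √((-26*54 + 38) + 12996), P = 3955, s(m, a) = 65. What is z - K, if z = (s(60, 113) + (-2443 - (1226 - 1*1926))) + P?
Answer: 2277 - √11630 ≈ 2169.2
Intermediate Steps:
K = √11630 (K = √((-1404 + 38) + 12996) = √(-1366 + 12996) = √11630 ≈ 107.84)
z = 2277 (z = (65 + (-2443 - (1226 - 1*1926))) + 3955 = (65 + (-2443 - (1226 - 1926))) + 3955 = (65 + (-2443 - 1*(-700))) + 3955 = (65 + (-2443 + 700)) + 3955 = (65 - 1743) + 3955 = -1678 + 3955 = 2277)
z - K = 2277 - √11630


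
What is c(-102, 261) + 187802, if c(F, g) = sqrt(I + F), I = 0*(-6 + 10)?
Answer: 187802 + I*sqrt(102) ≈ 1.878e+5 + 10.1*I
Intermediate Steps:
I = 0 (I = 0*4 = 0)
c(F, g) = sqrt(F) (c(F, g) = sqrt(0 + F) = sqrt(F))
c(-102, 261) + 187802 = sqrt(-102) + 187802 = I*sqrt(102) + 187802 = 187802 + I*sqrt(102)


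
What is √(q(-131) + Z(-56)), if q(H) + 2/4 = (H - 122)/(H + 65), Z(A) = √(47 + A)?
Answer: √(30 + 27*I)/3 ≈ 1.9771 + 0.75869*I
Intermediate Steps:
q(H) = -½ + (-122 + H)/(65 + H) (q(H) = -½ + (H - 122)/(H + 65) = -½ + (-122 + H)/(65 + H))
√(q(-131) + Z(-56)) = √((-309 - 131)/(2*(65 - 131)) + √(47 - 56)) = √((½)*(-440)/(-66) + √(-9)) = √((½)*(-1/66)*(-440) + 3*I) = √(10/3 + 3*I)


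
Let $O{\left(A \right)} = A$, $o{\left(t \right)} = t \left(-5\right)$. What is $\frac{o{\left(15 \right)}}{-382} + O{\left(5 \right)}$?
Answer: $\frac{1985}{382} \approx 5.1963$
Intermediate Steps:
$o{\left(t \right)} = - 5 t$
$\frac{o{\left(15 \right)}}{-382} + O{\left(5 \right)} = \frac{\left(-5\right) 15}{-382} + 5 = \left(-75\right) \left(- \frac{1}{382}\right) + 5 = \frac{75}{382} + 5 = \frac{1985}{382}$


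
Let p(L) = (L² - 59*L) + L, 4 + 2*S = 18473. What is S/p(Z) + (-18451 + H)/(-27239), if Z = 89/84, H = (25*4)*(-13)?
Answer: -1766448233111/11595288193 ≈ -152.34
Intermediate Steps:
S = 18469/2 (S = -2 + (½)*18473 = -2 + 18473/2 = 18469/2 ≈ 9234.5)
H = -1300 (H = 100*(-13) = -1300)
Z = 89/84 (Z = 89*(1/84) = 89/84 ≈ 1.0595)
p(L) = L² - 58*L
S/p(Z) + (-18451 + H)/(-27239) = 18469/(2*((89*(-58 + 89/84)/84))) + (-18451 - 1300)/(-27239) = 18469/(2*(((89/84)*(-4783/84)))) - 19751*(-1/27239) = 18469/(2*(-425687/7056)) + 19751/27239 = (18469/2)*(-7056/425687) + 19751/27239 = -65158632/425687 + 19751/27239 = -1766448233111/11595288193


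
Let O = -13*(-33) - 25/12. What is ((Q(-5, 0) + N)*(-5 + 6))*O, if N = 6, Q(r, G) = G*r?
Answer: 5123/2 ≈ 2561.5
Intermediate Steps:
O = 5123/12 (O = 429 - 25*1/12 = 429 - 25/12 = 5123/12 ≈ 426.92)
((Q(-5, 0) + N)*(-5 + 6))*O = ((0*(-5) + 6)*(-5 + 6))*(5123/12) = ((0 + 6)*1)*(5123/12) = (6*1)*(5123/12) = 6*(5123/12) = 5123/2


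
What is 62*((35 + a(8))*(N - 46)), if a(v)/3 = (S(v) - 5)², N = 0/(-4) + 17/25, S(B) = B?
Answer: -4355252/25 ≈ -1.7421e+5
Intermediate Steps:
N = 17/25 (N = 0*(-¼) + 17*(1/25) = 0 + 17/25 = 17/25 ≈ 0.68000)
a(v) = 3*(-5 + v)² (a(v) = 3*(v - 5)² = 3*(-5 + v)²)
62*((35 + a(8))*(N - 46)) = 62*((35 + 3*(-5 + 8)²)*(17/25 - 46)) = 62*((35 + 3*3²)*(-1133/25)) = 62*((35 + 3*9)*(-1133/25)) = 62*((35 + 27)*(-1133/25)) = 62*(62*(-1133/25)) = 62*(-70246/25) = -4355252/25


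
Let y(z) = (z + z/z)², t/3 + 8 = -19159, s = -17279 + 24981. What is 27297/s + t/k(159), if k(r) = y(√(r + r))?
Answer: -138533343705/773966278 + 115002*√318/100489 ≈ -158.58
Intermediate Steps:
s = 7702
t = -57501 (t = -24 + 3*(-19159) = -24 - 57477 = -57501)
y(z) = (1 + z)² (y(z) = (z + 1)² = (1 + z)²)
k(r) = (1 + √2*√r)² (k(r) = (1 + √(r + r))² = (1 + √(2*r))² = (1 + √2*√r)²)
27297/s + t/k(159) = 27297/7702 - 57501/(1 + √2*√159)² = 27297*(1/7702) - 57501/(1 + √318)² = 27297/7702 - 57501/(1 + √318)²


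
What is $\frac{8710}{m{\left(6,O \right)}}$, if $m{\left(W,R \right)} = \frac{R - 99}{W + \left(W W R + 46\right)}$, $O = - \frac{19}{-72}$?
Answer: $- \frac{38567880}{7109} \approx -5425.2$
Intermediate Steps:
$O = \frac{19}{72}$ ($O = \left(-19\right) \left(- \frac{1}{72}\right) = \frac{19}{72} \approx 0.26389$)
$m{\left(W,R \right)} = \frac{-99 + R}{46 + W + R W^{2}}$ ($m{\left(W,R \right)} = \frac{-99 + R}{W + \left(W^{2} R + 46\right)} = \frac{-99 + R}{W + \left(R W^{2} + 46\right)} = \frac{-99 + R}{W + \left(46 + R W^{2}\right)} = \frac{-99 + R}{46 + W + R W^{2}}$)
$\frac{8710}{m{\left(6,O \right)}} = \frac{8710}{\frac{1}{46 + 6 + \frac{19 \cdot 6^{2}}{72}} \left(-99 + \frac{19}{72}\right)} = \frac{8710}{\frac{1}{46 + 6 + \frac{19}{72} \cdot 36} \left(- \frac{7109}{72}\right)} = \frac{8710}{\frac{1}{46 + 6 + \frac{19}{2}} \left(- \frac{7109}{72}\right)} = \frac{8710}{\frac{1}{\frac{123}{2}} \left(- \frac{7109}{72}\right)} = \frac{8710}{\frac{2}{123} \left(- \frac{7109}{72}\right)} = \frac{8710}{- \frac{7109}{4428}} = 8710 \left(- \frac{4428}{7109}\right) = - \frac{38567880}{7109}$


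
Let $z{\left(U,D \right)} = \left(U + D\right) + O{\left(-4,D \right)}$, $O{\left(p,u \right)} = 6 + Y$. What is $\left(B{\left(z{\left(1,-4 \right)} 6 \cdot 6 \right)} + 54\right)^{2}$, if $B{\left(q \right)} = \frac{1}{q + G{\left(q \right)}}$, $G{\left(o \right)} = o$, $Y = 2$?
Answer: $\frac{377952481}{129600} \approx 2916.3$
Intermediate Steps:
$O{\left(p,u \right)} = 8$ ($O{\left(p,u \right)} = 6 + 2 = 8$)
$z{\left(U,D \right)} = 8 + D + U$ ($z{\left(U,D \right)} = \left(U + D\right) + 8 = \left(D + U\right) + 8 = 8 + D + U$)
$B{\left(q \right)} = \frac{1}{2 q}$ ($B{\left(q \right)} = \frac{1}{q + q} = \frac{1}{2 q}$)
$\left(B{\left(z{\left(1,-4 \right)} 6 \cdot 6 \right)} + 54\right)^{2} = \left(\frac{1}{2 \left(8 - 4 + 1\right) 6 \cdot 6} + 54\right)^{2} = \left(\frac{1}{2 \cdot 5 \cdot 6 \cdot 6} + 54\right)^{2} = \left(\frac{1}{2 \cdot 30 \cdot 6} + 54\right)^{2} = \left(\frac{1}{2 \cdot 180} + 54\right)^{2} = \left(\frac{1}{2} \cdot \frac{1}{180} + 54\right)^{2} = \left(\frac{1}{360} + 54\right)^{2} = \left(\frac{19441}{360}\right)^{2} = \frac{377952481}{129600}$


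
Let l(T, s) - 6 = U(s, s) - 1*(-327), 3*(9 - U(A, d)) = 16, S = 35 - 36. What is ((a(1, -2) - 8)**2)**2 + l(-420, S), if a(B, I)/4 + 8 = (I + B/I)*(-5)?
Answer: 31010/3 ≈ 10337.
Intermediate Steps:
a(B, I) = -32 - 20*I - 20*B/I (a(B, I) = -32 + 4*((I + B/I)*(-5)) = -32 + 4*(-5*I - 5*B/I) = -32 + (-20*I - 20*B/I) = -32 - 20*I - 20*B/I)
S = -1
U(A, d) = 11/3 (U(A, d) = 9 - 1/3*16 = 9 - 16/3 = 11/3)
l(T, s) = 1010/3 (l(T, s) = 6 + (11/3 - 1*(-327)) = 6 + (11/3 + 327) = 6 + 992/3 = 1010/3)
((a(1, -2) - 8)**2)**2 + l(-420, S) = (((-32 - 20*(-2) - 20*1/(-2)) - 8)**2)**2 + 1010/3 = (((-32 + 40 - 20*1*(-1/2)) - 8)**2)**2 + 1010/3 = (((-32 + 40 + 10) - 8)**2)**2 + 1010/3 = ((18 - 8)**2)**2 + 1010/3 = (10**2)**2 + 1010/3 = 100**2 + 1010/3 = 10000 + 1010/3 = 31010/3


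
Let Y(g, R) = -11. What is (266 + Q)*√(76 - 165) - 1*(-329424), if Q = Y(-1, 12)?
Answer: 329424 + 255*I*√89 ≈ 3.2942e+5 + 2405.7*I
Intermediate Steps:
Q = -11
(266 + Q)*√(76 - 165) - 1*(-329424) = (266 - 11)*√(76 - 165) - 1*(-329424) = 255*√(-89) + 329424 = 255*(I*√89) + 329424 = 255*I*√89 + 329424 = 329424 + 255*I*√89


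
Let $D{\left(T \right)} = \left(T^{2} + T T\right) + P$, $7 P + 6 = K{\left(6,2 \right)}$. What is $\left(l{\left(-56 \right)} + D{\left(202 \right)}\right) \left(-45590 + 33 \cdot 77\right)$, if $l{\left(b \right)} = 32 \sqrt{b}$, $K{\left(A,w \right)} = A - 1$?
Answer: $- \frac{24591956495}{7} - 2755136 i \sqrt{14} \approx -3.5131 \cdot 10^{9} - 1.0309 \cdot 10^{7} i$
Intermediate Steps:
$K{\left(A,w \right)} = -1 + A$
$P = - \frac{1}{7}$ ($P = - \frac{6}{7} + \frac{-1 + 6}{7} = - \frac{6}{7} + \frac{1}{7} \cdot 5 = - \frac{6}{7} + \frac{5}{7} = - \frac{1}{7} \approx -0.14286$)
$D{\left(T \right)} = - \frac{1}{7} + 2 T^{2}$ ($D{\left(T \right)} = \left(T^{2} + T T\right) - \frac{1}{7} = \left(T^{2} + T^{2}\right) - \frac{1}{7} = 2 T^{2} - \frac{1}{7} = - \frac{1}{7} + 2 T^{2}$)
$\left(l{\left(-56 \right)} + D{\left(202 \right)}\right) \left(-45590 + 33 \cdot 77\right) = \left(32 \sqrt{-56} - \left(\frac{1}{7} - 2 \cdot 202^{2}\right)\right) \left(-45590 + 33 \cdot 77\right) = \left(32 \cdot 2 i \sqrt{14} + \left(- \frac{1}{7} + 2 \cdot 40804\right)\right) \left(-45590 + 2541\right) = \left(64 i \sqrt{14} + \left(- \frac{1}{7} + 81608\right)\right) \left(-43049\right) = \left(64 i \sqrt{14} + \frac{571255}{7}\right) \left(-43049\right) = \left(\frac{571255}{7} + 64 i \sqrt{14}\right) \left(-43049\right) = - \frac{24591956495}{7} - 2755136 i \sqrt{14}$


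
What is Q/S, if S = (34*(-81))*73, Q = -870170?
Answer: 435085/100521 ≈ 4.3283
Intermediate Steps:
S = -201042 (S = -2754*73 = -201042)
Q/S = -870170/(-201042) = -870170*(-1/201042) = 435085/100521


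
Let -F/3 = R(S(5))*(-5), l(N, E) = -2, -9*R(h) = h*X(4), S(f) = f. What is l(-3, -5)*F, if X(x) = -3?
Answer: -50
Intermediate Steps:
R(h) = h/3 (R(h) = -h*(-3)/9 = -(-1)*h/3 = h/3)
F = 25 (F = -3*(1/3)*5*(-5) = -5*(-5) = -3*(-25/3) = 25)
l(-3, -5)*F = -2*25 = -50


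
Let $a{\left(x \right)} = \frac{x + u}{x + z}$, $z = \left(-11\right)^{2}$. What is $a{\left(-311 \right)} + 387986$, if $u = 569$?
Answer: $\frac{36858541}{95} \approx 3.8798 \cdot 10^{5}$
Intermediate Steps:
$z = 121$
$a{\left(x \right)} = \frac{569 + x}{121 + x}$ ($a{\left(x \right)} = \frac{x + 569}{x + 121} = \frac{569 + x}{121 + x}$)
$a{\left(-311 \right)} + 387986 = \frac{569 - 311}{121 - 311} + 387986 = \frac{1}{-190} \cdot 258 + 387986 = \left(- \frac{1}{190}\right) 258 + 387986 = - \frac{129}{95} + 387986 = \frac{36858541}{95}$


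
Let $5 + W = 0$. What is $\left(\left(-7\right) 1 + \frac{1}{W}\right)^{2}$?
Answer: $\frac{1296}{25} \approx 51.84$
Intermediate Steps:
$W = -5$ ($W = -5 + 0 = -5$)
$\left(\left(-7\right) 1 + \frac{1}{W}\right)^{2} = \left(\left(-7\right) 1 + \frac{1}{-5}\right)^{2} = \left(-7 - \frac{1}{5}\right)^{2} = \left(- \frac{36}{5}\right)^{2} = \frac{1296}{25}$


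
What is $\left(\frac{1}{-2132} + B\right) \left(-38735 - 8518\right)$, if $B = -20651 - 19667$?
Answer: $\frac{4061772287181}{2132} \approx 1.9051 \cdot 10^{9}$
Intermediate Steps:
$B = -40318$ ($B = -20651 - 19667 = -40318$)
$\left(\frac{1}{-2132} + B\right) \left(-38735 - 8518\right) = \left(\frac{1}{-2132} - 40318\right) \left(-38735 - 8518\right) = \left(- \frac{1}{2132} - 40318\right) \left(-47253\right) = \left(- \frac{85957977}{2132}\right) \left(-47253\right) = \frac{4061772287181}{2132}$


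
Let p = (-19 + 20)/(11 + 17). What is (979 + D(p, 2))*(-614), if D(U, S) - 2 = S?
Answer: -603562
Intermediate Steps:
p = 1/28 ≈ 0.035714
D(U, S) = 2 + S
(979 + D(p, 2))*(-614) = (979 + (2 + 2))*(-614) = (979 + 4)*(-614) = 983*(-614) = -603562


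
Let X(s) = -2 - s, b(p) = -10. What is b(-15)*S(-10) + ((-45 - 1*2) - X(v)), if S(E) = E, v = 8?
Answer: 63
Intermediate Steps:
b(-15)*S(-10) + ((-45 - 1*2) - X(v)) = -10*(-10) + ((-45 - 1*2) - (-2 - 1*8)) = 100 + ((-45 - 2) - (-2 - 8)) = 100 + (-47 - 1*(-10)) = 100 + (-47 + 10) = 100 - 37 = 63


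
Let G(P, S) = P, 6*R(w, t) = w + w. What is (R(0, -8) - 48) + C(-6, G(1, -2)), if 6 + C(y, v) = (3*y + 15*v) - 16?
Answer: -73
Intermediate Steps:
R(w, t) = w/3 (R(w, t) = (w + w)/6 = (2*w)/6 = w/3)
C(y, v) = -22 + 3*y + 15*v (C(y, v) = -6 + ((3*y + 15*v) - 16) = -6 + (-16 + 3*y + 15*v) = -22 + 3*y + 15*v)
(R(0, -8) - 48) + C(-6, G(1, -2)) = ((1/3)*0 - 48) + (-22 + 3*(-6) + 15*1) = (0 - 48) + (-22 - 18 + 15) = -48 - 25 = -73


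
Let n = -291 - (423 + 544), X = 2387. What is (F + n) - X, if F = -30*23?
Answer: -4335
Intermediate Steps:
F = -690
n = -1258 (n = -291 - 1*967 = -291 - 967 = -1258)
(F + n) - X = (-690 - 1258) - 1*2387 = -1948 - 2387 = -4335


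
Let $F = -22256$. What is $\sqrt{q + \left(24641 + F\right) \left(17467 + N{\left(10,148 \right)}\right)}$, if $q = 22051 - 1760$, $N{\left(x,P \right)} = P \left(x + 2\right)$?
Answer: $\sqrt{45914846} \approx 6776.0$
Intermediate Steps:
$N{\left(x,P \right)} = P \left(2 + x\right)$
$q = 20291$
$\sqrt{q + \left(24641 + F\right) \left(17467 + N{\left(10,148 \right)}\right)} = \sqrt{20291 + \left(24641 - 22256\right) \left(17467 + 148 \left(2 + 10\right)\right)} = \sqrt{20291 + 2385 \left(17467 + 148 \cdot 12\right)} = \sqrt{20291 + 2385 \left(17467 + 1776\right)} = \sqrt{20291 + 2385 \cdot 19243} = \sqrt{20291 + 45894555} = \sqrt{45914846}$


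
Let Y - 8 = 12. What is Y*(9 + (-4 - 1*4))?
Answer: 20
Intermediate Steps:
Y = 20 (Y = 8 + 12 = 20)
Y*(9 + (-4 - 1*4)) = 20*(9 + (-4 - 1*4)) = 20*(9 + (-4 - 4)) = 20*(9 - 8) = 20*1 = 20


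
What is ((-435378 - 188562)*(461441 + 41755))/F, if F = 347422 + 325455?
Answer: -313964112240/672877 ≈ -4.6660e+5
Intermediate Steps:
F = 672877
((-435378 - 188562)*(461441 + 41755))/F = ((-435378 - 188562)*(461441 + 41755))/672877 = -623940*503196*(1/672877) = -313964112240*1/672877 = -313964112240/672877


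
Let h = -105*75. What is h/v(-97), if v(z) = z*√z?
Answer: -7875*I*√97/9409 ≈ -8.2431*I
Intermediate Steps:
h = -7875
v(z) = z^(3/2)
h/v(-97) = -7875*I*√97/9409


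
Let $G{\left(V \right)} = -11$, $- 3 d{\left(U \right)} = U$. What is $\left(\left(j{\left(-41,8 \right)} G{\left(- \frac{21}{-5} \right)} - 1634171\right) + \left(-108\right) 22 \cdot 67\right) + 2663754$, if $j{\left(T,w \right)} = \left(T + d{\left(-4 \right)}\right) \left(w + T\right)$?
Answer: $855992$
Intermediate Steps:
$d{\left(U \right)} = - \frac{U}{3}$
$j{\left(T,w \right)} = \left(\frac{4}{3} + T\right) \left(T + w\right)$ ($j{\left(T,w \right)} = \left(T - - \frac{4}{3}\right) \left(w + T\right) = \left(T + \frac{4}{3}\right) \left(T + w\right) = \left(\frac{4}{3} + T\right) \left(T + w\right)$)
$\left(\left(j{\left(-41,8 \right)} G{\left(- \frac{21}{-5} \right)} - 1634171\right) + \left(-108\right) 22 \cdot 67\right) + 2663754 = \left(\left(\left(\left(-41\right)^{2} + \frac{4}{3} \left(-41\right) + \frac{4}{3} \cdot 8 - 328\right) \left(-11\right) - 1634171\right) + \left(-108\right) 22 \cdot 67\right) + 2663754 = \left(\left(\left(1681 - \frac{164}{3} + \frac{32}{3} - 328\right) \left(-11\right) - 1634171\right) - 159192\right) + 2663754 = \left(\left(1309 \left(-11\right) - 1634171\right) - 159192\right) + 2663754 = \left(\left(-14399 - 1634171\right) - 159192\right) + 2663754 = \left(-1648570 - 159192\right) + 2663754 = -1807762 + 2663754 = 855992$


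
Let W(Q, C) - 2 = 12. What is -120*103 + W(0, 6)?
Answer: -12346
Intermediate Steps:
W(Q, C) = 14 (W(Q, C) = 2 + 12 = 14)
-120*103 + W(0, 6) = -120*103 + 14 = -12360 + 14 = -12346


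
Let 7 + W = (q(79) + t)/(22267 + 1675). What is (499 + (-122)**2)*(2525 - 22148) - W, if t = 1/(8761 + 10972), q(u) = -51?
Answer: -71306641268170095/236223743 ≈ -3.0186e+8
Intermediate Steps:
t = 1/19733 ≈ 5.0677e-5
W = -1654069392/236223743 (W = -7 + (-51 + 1/19733)/(22267 + 1675) = -7 - 1006382/19733/23942 = -7 - 1006382/19733*1/23942 = -7 - 503191/236223743 = -1654069392/236223743 ≈ -7.0021)
(499 + (-122)**2)*(2525 - 22148) - W = (499 + (-122)**2)*(2525 - 22148) - 1*(-1654069392/236223743) = (499 + 14884)*(-19623) + 1654069392/236223743 = 15383*(-19623) + 1654069392/236223743 = -301860609 + 1654069392/236223743 = -71306641268170095/236223743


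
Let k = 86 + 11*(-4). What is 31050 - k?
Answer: 31008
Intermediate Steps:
k = 42 (k = 86 - 44 = 42)
31050 - k = 31050 - 1*42 = 31050 - 42 = 31008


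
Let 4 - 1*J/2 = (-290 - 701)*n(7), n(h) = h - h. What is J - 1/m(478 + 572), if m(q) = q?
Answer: 8399/1050 ≈ 7.9990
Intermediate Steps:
n(h) = 0
J = 8 (J = 8 - 2*(-290 - 701)*0 = 8 - (-1982)*0 = 8 - 2*0 = 8 + 0 = 8)
J - 1/m(478 + 572) = 8 - 1/(478 + 572) = 8 - 1/1050 = 8399/1050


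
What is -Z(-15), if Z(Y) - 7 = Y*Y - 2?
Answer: -230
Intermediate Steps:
Z(Y) = 5 + Y**2 (Z(Y) = 7 + (Y*Y - 2) = 7 + (Y**2 - 2) = 7 + (-2 + Y**2) = 5 + Y**2)
-Z(-15) = -(5 + (-15)**2) = -(5 + 225) = -1*230 = -230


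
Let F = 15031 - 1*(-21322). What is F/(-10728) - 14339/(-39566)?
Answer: -642257003/212232024 ≈ -3.0262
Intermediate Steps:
F = 36353 (F = 15031 + 21322 = 36353)
F/(-10728) - 14339/(-39566) = 36353/(-10728) - 14339/(-39566) = 36353*(-1/10728) - 14339*(-1/39566) = -36353/10728 + 14339/39566 = -642257003/212232024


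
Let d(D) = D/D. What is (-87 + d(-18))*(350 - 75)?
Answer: -23650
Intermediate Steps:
d(D) = 1
(-87 + d(-18))*(350 - 75) = (-87 + 1)*(350 - 75) = -86*275 = -23650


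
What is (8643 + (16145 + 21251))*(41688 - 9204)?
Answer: 1495530876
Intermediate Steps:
(8643 + (16145 + 21251))*(41688 - 9204) = (8643 + 37396)*32484 = 46039*32484 = 1495530876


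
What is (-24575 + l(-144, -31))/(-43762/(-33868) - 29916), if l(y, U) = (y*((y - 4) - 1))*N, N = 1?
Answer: 52817146/506575663 ≈ 0.10426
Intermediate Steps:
l(y, U) = y*(-5 + y) (l(y, U) = (y*((y - 4) - 1))*1 = (y*((-4 + y) - 1))*1 = (y*(-5 + y))*1 = y*(-5 + y))
(-24575 + l(-144, -31))/(-43762/(-33868) - 29916) = (-24575 - 144*(-5 - 144))/(-43762/(-33868) - 29916) = (-24575 - 144*(-149))/(-43762*(-1/33868) - 29916) = (-24575 + 21456)/(21881/16934 - 29916) = -3119/(-506575663/16934) = -3119*(-16934/506575663) = 52817146/506575663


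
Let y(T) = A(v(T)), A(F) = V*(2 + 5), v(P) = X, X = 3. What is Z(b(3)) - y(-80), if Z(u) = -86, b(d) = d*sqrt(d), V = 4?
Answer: -114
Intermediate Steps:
v(P) = 3
b(d) = d**(3/2)
A(F) = 28 (A(F) = 4*(2 + 5) = 4*7 = 28)
y(T) = 28
Z(b(3)) - y(-80) = -86 - 1*28 = -86 - 28 = -114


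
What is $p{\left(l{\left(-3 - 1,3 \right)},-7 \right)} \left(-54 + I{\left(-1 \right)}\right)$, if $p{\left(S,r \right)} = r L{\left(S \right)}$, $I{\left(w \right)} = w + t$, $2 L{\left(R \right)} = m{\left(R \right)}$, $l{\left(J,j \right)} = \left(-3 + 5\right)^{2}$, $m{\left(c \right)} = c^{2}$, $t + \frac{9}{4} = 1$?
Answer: $3150$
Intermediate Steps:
$t = - \frac{5}{4}$ ($t = - \frac{9}{4} + 1 = - \frac{5}{4} \approx -1.25$)
$l{\left(J,j \right)} = 4$ ($l{\left(J,j \right)} = 2^{2} = 4$)
$L{\left(R \right)} = \frac{R^{2}}{2}$
$I{\left(w \right)} = - \frac{5}{4} + w$ ($I{\left(w \right)} = w - \frac{5}{4} = - \frac{5}{4} + w$)
$p{\left(S,r \right)} = \frac{r S^{2}}{2}$ ($p{\left(S,r \right)} = r \frac{S^{2}}{2} = \frac{r S^{2}}{2}$)
$p{\left(l{\left(-3 - 1,3 \right)},-7 \right)} \left(-54 + I{\left(-1 \right)}\right) = \frac{1}{2} \left(-7\right) 4^{2} \left(-54 - \frac{9}{4}\right) = \frac{1}{2} \left(-7\right) 16 \left(-54 - \frac{9}{4}\right) = \left(-56\right) \left(- \frac{225}{4}\right) = 3150$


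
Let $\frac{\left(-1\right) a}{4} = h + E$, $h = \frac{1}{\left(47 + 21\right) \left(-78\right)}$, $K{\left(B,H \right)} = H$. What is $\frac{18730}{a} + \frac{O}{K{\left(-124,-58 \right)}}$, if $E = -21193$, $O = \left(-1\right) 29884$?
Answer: $\frac{1680315693386}{3259822517} \approx 515.46$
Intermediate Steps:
$O = -29884$
$h = - \frac{1}{5304}$ ($h = \frac{1}{68 \left(-78\right)} = \frac{1}{-5304} = - \frac{1}{5304} \approx -0.00018854$)
$a = \frac{112407673}{1326}$ ($a = - 4 \left(- \frac{1}{5304} - 21193\right) = \left(-4\right) \left(- \frac{112407673}{5304}\right) = \frac{112407673}{1326} \approx 84772.0$)
$\frac{18730}{a} + \frac{O}{K{\left(-124,-58 \right)}} = \frac{18730}{\frac{112407673}{1326}} - \frac{29884}{-58} = 18730 \cdot \frac{1326}{112407673} - - \frac{14942}{29} = \frac{24835980}{112407673} + \frac{14942}{29} = \frac{1680315693386}{3259822517}$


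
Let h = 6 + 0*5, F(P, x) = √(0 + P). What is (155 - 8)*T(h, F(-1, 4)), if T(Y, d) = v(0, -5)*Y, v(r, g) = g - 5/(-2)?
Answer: -2205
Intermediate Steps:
F(P, x) = √P
v(r, g) = 5/2 + g (v(r, g) = g - 5*(-½) = g + 5/2 = 5/2 + g)
h = 6 (h = 6 + 0 = 6)
T(Y, d) = -5*Y/2 (T(Y, d) = (5/2 - 5)*Y = -5*Y/2)
(155 - 8)*T(h, F(-1, 4)) = (155 - 8)*(-5/2*6) = 147*(-15) = -2205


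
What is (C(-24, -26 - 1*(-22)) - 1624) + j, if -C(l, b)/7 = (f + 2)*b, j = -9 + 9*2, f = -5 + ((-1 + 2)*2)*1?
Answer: -1643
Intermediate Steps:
f = -3 (f = -5 + (1*2)*1 = -5 + 2*1 = -5 + 2 = -3)
j = 9 (j = -9 + 18 = 9)
C(l, b) = 7*b (C(l, b) = -7*(-3 + 2)*b = -(-7)*b = 7*b)
(C(-24, -26 - 1*(-22)) - 1624) + j = (7*(-26 - 1*(-22)) - 1624) + 9 = (7*(-26 + 22) - 1624) + 9 = (7*(-4) - 1624) + 9 = (-28 - 1624) + 9 = -1652 + 9 = -1643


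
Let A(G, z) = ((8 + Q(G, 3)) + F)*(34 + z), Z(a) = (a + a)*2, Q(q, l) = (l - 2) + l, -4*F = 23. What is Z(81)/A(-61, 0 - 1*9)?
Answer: 1296/625 ≈ 2.0736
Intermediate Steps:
F = -23/4 (F = -1/4*23 = -23/4 ≈ -5.7500)
Q(q, l) = -2 + 2*l (Q(q, l) = (-2 + l) + l = -2 + 2*l)
Z(a) = 4*a (Z(a) = (2*a)*2 = 4*a)
A(G, z) = 425/2 + 25*z/4 (A(G, z) = ((8 + (-2 + 2*3)) - 23/4)*(34 + z) = ((8 + (-2 + 6)) - 23/4)*(34 + z) = ((8 + 4) - 23/4)*(34 + z) = (12 - 23/4)*(34 + z) = 25*(34 + z)/4 = 425/2 + 25*z/4)
Z(81)/A(-61, 0 - 1*9) = (4*81)/(425/2 + 25*(0 - 1*9)/4) = 324/(425/2 + 25*(0 - 9)/4) = 324/(425/2 + (25/4)*(-9)) = 324/(425/2 - 225/4) = 324/(625/4) = 324*(4/625) = 1296/625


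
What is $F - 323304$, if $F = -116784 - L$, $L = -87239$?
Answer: $-352849$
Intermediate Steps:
$F = -29545$ ($F = -116784 - -87239 = -116784 + 87239 = -29545$)
$F - 323304 = -29545 - 323304 = -352849$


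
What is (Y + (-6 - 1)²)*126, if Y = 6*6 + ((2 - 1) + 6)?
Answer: 11592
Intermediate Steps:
Y = 43 (Y = 36 + (1 + 6) = 36 + 7 = 43)
(Y + (-6 - 1)²)*126 = (43 + (-6 - 1)²)*126 = (43 + (-7)²)*126 = (43 + 49)*126 = 92*126 = 11592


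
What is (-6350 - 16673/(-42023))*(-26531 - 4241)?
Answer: 8210873589044/42023 ≈ 1.9539e+8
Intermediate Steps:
(-6350 - 16673/(-42023))*(-26531 - 4241) = (-6350 - 16673*(-1/42023))*(-30772) = (-6350 + 16673/42023)*(-30772) = -266829377/42023*(-30772) = 8210873589044/42023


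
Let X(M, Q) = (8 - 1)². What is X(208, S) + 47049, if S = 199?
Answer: 47098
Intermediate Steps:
X(M, Q) = 49 (X(M, Q) = 7² = 49)
X(208, S) + 47049 = 49 + 47049 = 47098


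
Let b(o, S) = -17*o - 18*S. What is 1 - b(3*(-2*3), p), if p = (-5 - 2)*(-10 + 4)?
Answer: 451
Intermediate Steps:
p = 42 (p = -7*(-6) = 42)
b(o, S) = -18*S - 17*o
1 - b(3*(-2*3), p) = 1 - (-18*42 - 51*(-2*3)) = 1 - (-756 - 51*(-6)) = 1 - (-756 - 17*(-18)) = 1 - (-756 + 306) = 1 - 1*(-450) = 1 + 450 = 451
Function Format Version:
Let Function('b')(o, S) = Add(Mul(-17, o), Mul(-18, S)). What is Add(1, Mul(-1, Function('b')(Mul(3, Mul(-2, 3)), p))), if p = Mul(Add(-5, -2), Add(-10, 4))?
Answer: 451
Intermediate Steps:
p = 42 (p = Mul(-7, -6) = 42)
Function('b')(o, S) = Add(Mul(-18, S), Mul(-17, o))
Add(1, Mul(-1, Function('b')(Mul(3, Mul(-2, 3)), p))) = Add(1, Mul(-1, Add(Mul(-18, 42), Mul(-17, Mul(3, Mul(-2, 3)))))) = Add(1, Mul(-1, Add(-756, Mul(-17, Mul(3, -6))))) = Add(1, Mul(-1, Add(-756, Mul(-17, -18)))) = Add(1, Mul(-1, Add(-756, 306))) = Add(1, Mul(-1, -450)) = Add(1, 450) = 451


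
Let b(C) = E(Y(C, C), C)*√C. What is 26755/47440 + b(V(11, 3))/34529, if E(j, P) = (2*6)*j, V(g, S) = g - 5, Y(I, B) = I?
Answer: 5351/9488 + 72*√6/34529 ≈ 0.56908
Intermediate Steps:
V(g, S) = -5 + g
E(j, P) = 12*j
b(C) = 12*C^(3/2) (b(C) = (12*C)*√C = 12*C^(3/2))
26755/47440 + b(V(11, 3))/34529 = 26755/47440 + (12*(-5 + 11)^(3/2))/34529 = 26755*(1/47440) + (12*6^(3/2))*(1/34529) = 5351/9488 + (12*(6*√6))*(1/34529) = 5351/9488 + (72*√6)*(1/34529) = 5351/9488 + 72*√6/34529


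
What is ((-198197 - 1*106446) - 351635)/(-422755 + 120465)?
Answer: 328139/151145 ≈ 2.1710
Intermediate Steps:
((-198197 - 1*106446) - 351635)/(-422755 + 120465) = ((-198197 - 106446) - 351635)/(-302290) = (-304643 - 351635)*(-1/302290) = -656278*(-1/302290) = 328139/151145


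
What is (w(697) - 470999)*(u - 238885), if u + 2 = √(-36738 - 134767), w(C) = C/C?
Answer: 112515299226 - 470998*I*√171505 ≈ 1.1252e+11 - 1.9506e+8*I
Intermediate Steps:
w(C) = 1
u = -2 + I*√171505 (u = -2 + √(-36738 - 134767) = -2 + √(-171505) = -2 + I*√171505 ≈ -2.0 + 414.13*I)
(w(697) - 470999)*(u - 238885) = (1 - 470999)*((-2 + I*√171505) - 238885) = -470998*(-238887 + I*√171505) = 112515299226 - 470998*I*√171505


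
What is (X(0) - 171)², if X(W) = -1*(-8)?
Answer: 26569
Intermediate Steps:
X(W) = 8
(X(0) - 171)² = (8 - 171)² = (-163)² = 26569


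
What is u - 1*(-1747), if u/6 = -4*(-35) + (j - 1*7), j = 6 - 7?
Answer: 2539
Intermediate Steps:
j = -1
u = 792 (u = 6*(-4*(-35) + (-1 - 1*7)) = 6*(140 + (-1 - 7)) = 6*(140 - 8) = 6*132 = 792)
u - 1*(-1747) = 792 - 1*(-1747) = 792 + 1747 = 2539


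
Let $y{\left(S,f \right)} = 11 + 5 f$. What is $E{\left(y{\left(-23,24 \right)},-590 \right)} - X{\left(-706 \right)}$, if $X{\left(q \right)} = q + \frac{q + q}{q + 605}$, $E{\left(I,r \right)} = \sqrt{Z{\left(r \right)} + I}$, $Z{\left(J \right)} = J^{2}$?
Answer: $\frac{69894}{101} + \sqrt{348231} \approx 1282.1$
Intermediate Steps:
$E{\left(I,r \right)} = \sqrt{I + r^{2}}$ ($E{\left(I,r \right)} = \sqrt{r^{2} + I} = \sqrt{I + r^{2}}$)
$X{\left(q \right)} = q + \frac{2 q}{605 + q}$
$E{\left(y{\left(-23,24 \right)},-590 \right)} - X{\left(-706 \right)} = \sqrt{\left(11 + 5 \cdot 24\right) + \left(-590\right)^{2}} - - \frac{706 \left(607 - 706\right)}{605 - 706} = \sqrt{\left(11 + 120\right) + 348100} - \left(-706\right) \frac{1}{-101} \left(-99\right) = \sqrt{131 + 348100} - \left(-706\right) \left(- \frac{1}{101}\right) \left(-99\right) = \sqrt{348231} - - \frac{69894}{101} = \sqrt{348231} + \frac{69894}{101} = \frac{69894}{101} + \sqrt{348231}$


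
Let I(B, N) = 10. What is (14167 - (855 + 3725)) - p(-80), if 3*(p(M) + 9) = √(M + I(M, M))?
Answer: 9596 - I*√70/3 ≈ 9596.0 - 2.7889*I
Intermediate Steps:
p(M) = -9 + √(10 + M)/3 (p(M) = -9 + √(M + 10)/3 = -9 + √(10 + M)/3)
(14167 - (855 + 3725)) - p(-80) = (14167 - (855 + 3725)) - (-9 + √(10 - 80)/3) = (14167 - 1*4580) - (-9 + √(-70)/3) = (14167 - 4580) - (-9 + (I*√70)/3) = 9587 - (-9 + I*√70/3) = 9587 + (9 - I*√70/3) = 9596 - I*√70/3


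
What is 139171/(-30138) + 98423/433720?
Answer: -28697486873/6535726680 ≈ -4.3909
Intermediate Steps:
139171/(-30138) + 98423/433720 = 139171*(-1/30138) + 98423*(1/433720) = -139171/30138 + 98423/433720 = -28697486873/6535726680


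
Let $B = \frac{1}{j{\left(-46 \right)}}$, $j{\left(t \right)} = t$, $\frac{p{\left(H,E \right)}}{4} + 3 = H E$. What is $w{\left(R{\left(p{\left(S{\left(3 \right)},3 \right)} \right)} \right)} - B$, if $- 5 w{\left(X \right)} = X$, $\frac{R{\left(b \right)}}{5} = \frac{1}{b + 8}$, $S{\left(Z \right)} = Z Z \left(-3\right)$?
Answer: $\frac{187}{7544} \approx 0.024788$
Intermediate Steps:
$S{\left(Z \right)} = - 3 Z^{2}$ ($S{\left(Z \right)} = Z^{2} \left(-3\right) = - 3 Z^{2}$)
$p{\left(H,E \right)} = -12 + 4 E H$ ($p{\left(H,E \right)} = -12 + 4 H E = -12 + 4 E H$)
$R{\left(b \right)} = \frac{5}{8 + b}$ ($R{\left(b \right)} = \frac{5}{b + 8} = \frac{5}{8 + b}$)
$w{\left(X \right)} = - \frac{X}{5}$
$B = - \frac{1}{46}$ ($B = \frac{1}{-46} = - \frac{1}{46} \approx -0.021739$)
$w{\left(R{\left(p{\left(S{\left(3 \right)},3 \right)} \right)} \right)} - B = - \frac{5 \frac{1}{8 + \left(-12 + 4 \cdot 3 \left(- 3 \cdot 3^{2}\right)\right)}}{5} - - \frac{1}{46} = - \frac{5 \frac{1}{8 + \left(-12 + 4 \cdot 3 \left(\left(-3\right) 9\right)\right)}}{5} + \frac{1}{46} = - \frac{5 \frac{1}{8 + \left(-12 + 4 \cdot 3 \left(-27\right)\right)}}{5} + \frac{1}{46} = - \frac{5 \frac{1}{8 - 336}}{5} + \frac{1}{46} = - \frac{5 \frac{1}{-328}}{5} + \frac{1}{46} = - \frac{5 \left(- \frac{1}{328}\right)}{5} + \frac{1}{46} = \left(- \frac{1}{5}\right) \left(- \frac{5}{328}\right) + \frac{1}{46} = \frac{1}{328} + \frac{1}{46} = \frac{187}{7544}$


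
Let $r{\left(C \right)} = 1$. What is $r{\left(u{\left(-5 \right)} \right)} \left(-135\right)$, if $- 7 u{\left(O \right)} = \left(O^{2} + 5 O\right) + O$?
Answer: $-135$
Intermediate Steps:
$u{\left(O \right)} = - \frac{6 O}{7} - \frac{O^{2}}{7}$ ($u{\left(O \right)} = - \frac{\left(O^{2} + 5 O\right) + O}{7} = - \frac{O^{2} + 6 O}{7} = - \frac{6 O}{7} - \frac{O^{2}}{7}$)
$r{\left(u{\left(-5 \right)} \right)} \left(-135\right) = 1 \left(-135\right) = -135$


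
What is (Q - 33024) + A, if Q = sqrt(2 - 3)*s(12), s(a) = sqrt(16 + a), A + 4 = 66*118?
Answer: -25240 + 2*I*sqrt(7) ≈ -25240.0 + 5.2915*I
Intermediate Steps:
A = 7784 (A = -4 + 66*118 = -4 + 7788 = 7784)
Q = 2*I*sqrt(7) (Q = sqrt(2 - 3)*sqrt(16 + 12) = sqrt(-1)*sqrt(28) = I*(2*sqrt(7)) = 2*I*sqrt(7) ≈ 5.2915*I)
(Q - 33024) + A = (2*I*sqrt(7) - 33024) + 7784 = (-33024 + 2*I*sqrt(7)) + 7784 = -25240 + 2*I*sqrt(7)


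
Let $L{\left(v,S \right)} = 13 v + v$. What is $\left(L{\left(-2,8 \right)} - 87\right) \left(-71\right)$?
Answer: $8165$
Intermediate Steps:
$L{\left(v,S \right)} = 14 v$
$\left(L{\left(-2,8 \right)} - 87\right) \left(-71\right) = \left(14 \left(-2\right) - 87\right) \left(-71\right) = \left(-28 - 87\right) \left(-71\right) = \left(-115\right) \left(-71\right) = 8165$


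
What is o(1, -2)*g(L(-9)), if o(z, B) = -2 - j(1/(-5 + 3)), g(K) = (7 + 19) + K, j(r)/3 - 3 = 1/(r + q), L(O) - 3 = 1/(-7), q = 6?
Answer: -25654/77 ≈ -333.17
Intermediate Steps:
L(O) = 20/7 (L(O) = 3 + 1/(-7) = 3 - 1/7 = 20/7)
j(r) = 9 + 3/(6 + r) (j(r) = 9 + 3/(r + 6) = 9 + 3/(6 + r))
g(K) = 26 + K
o(z, B) = -127/11 (o(z, B) = -2 - 3*(19 + 3/(-5 + 3))/(6 + 1/(-5 + 3)) = -2 - 3*(19 + 3/(-2))/(6 + 1/(-2)) = -2 - 3*(19 + 3*(-1/2))/(6 - 1/2) = -2 - 3*(19 - 3/2)/11/2 = -2 - 3*2*35/(11*2) = -2 - 1*105/11 = -2 - 105/11 = -127/11)
o(1, -2)*g(L(-9)) = -127*(26 + 20/7)/11 = -127/11*202/7 = -25654/77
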